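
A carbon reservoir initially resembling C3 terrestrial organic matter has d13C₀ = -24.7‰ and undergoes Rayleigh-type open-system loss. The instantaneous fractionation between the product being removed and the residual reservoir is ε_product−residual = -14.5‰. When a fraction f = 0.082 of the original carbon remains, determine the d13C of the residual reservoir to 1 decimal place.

Rayleigh residual: δ_res = (δ₀ + 1000)·f^(α−1) − 1000
α = ε/1000 + 1 = 0.98550, so α − 1 = -0.01450
f^(α−1) = 0.082^(-0.01450) = 1.036931
δ_res = (-24.7 + 1000) × 1.036931 − 1000 = 1011.318 − 1000 = 11.32‰

11.3‰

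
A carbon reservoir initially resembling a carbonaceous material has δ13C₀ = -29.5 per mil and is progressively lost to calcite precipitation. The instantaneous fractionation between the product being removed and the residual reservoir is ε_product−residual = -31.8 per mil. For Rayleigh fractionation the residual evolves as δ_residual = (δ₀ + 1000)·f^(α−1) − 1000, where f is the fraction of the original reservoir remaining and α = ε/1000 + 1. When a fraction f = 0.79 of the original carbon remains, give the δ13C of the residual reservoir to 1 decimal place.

Rayleigh residual: δ_res = (δ₀ + 1000)·f^(α−1) − 1000
α = ε/1000 + 1 = 0.96820, so α − 1 = -0.03180
f^(α−1) = 0.79^(-0.03180) = 1.007524
δ_res = (-29.5 + 1000) × 1.007524 − 1000 = 977.802 − 1000 = -22.20 per mil

-22.2 per mil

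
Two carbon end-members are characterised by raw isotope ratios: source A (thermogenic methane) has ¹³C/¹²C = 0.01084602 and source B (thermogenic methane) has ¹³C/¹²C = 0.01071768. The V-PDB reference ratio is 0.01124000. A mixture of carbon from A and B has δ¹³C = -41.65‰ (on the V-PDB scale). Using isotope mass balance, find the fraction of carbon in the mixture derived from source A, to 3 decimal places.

0.422

δ_A = (0.01084602/0.01124000 − 1)×1000 = (0.964948 − 1)×1000 = -35.052‰
δ_B = (0.01071768/0.01124000 − 1)×1000 = (0.953530 − 1)×1000 = -46.470‰
f_A = (δ_mix − δ_B)/(δ_A − δ_B) = (-41.65 − (-46.470))/(-35.052 − (-46.470))
f_A = 4.820 / 11.418 = 0.4221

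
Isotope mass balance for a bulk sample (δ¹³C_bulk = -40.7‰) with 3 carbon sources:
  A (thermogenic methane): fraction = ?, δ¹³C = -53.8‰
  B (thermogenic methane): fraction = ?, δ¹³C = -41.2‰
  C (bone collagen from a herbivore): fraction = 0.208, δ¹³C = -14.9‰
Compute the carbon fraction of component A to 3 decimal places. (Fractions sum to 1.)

0.394

Let f_A and f_B be the unknown fractions; fractions sum to 1 so f_A + f_B = 0.792.
Mass balance: Σ fᵢ·δᵢ = δ_bulk ⇒ f_A·(-53.8) + f_B·(-41.2) = -40.7 − (-3.099) = -37.601
Substitute f_B = 0.792 − f_A:
f_A·(-53.8 − -41.2) = -37.601 − 0.792×(-41.2) = -4.970
f_A = -4.970 / -12.6 = 0.3945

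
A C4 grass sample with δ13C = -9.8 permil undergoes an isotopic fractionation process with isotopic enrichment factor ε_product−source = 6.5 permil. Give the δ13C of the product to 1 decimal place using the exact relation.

Exactly, δ_product = (δ_source + 1000)·(ε/1000 + 1) − 1000.
δ_product = (-9.8 + 1000) × (6.5/1000 + 1) − 1000
δ_product = -3.36 permil

-3.4 permil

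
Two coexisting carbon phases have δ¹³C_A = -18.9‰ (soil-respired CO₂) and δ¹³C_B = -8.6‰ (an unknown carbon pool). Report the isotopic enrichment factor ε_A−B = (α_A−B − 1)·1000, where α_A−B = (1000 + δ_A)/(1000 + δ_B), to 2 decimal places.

α_A−B = (1000 + -18.9) / (1000 + -8.6) = 981.1 / 991.4 = 0.989611
ε_A−B = (0.989611 − 1) × 1000 = -10.389‰
(The approximation ε ≈ δ_A − δ_B would give -10.3‰.)

-10.39‰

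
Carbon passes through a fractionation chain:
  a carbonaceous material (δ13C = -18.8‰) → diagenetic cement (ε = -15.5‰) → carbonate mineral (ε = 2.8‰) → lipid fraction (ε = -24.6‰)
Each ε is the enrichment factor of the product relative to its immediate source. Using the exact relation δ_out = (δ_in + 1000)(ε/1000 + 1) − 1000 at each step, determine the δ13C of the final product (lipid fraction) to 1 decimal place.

step 1: δ = (-18.80 + 1000)·(-15.5/1000 + 1) − 1000 = -34.01‰
step 2: δ = (-34.01 + 1000)·(2.8/1000 + 1) − 1000 = -31.30‰
step 3: δ = (-31.30 + 1000)·(-24.6/1000 + 1) − 1000 = -55.13‰

-55.1‰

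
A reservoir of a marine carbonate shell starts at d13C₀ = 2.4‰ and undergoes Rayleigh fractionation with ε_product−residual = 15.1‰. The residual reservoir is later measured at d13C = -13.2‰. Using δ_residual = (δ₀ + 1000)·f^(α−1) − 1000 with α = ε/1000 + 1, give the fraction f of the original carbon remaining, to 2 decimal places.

0.35

α − 1 = ε/1000 = 0.0151
(δ_res + 1000)/(δ₀ + 1000) = (-13.2 + 1000)/(2.4 + 1000) = 986.8/1002.4 = 0.984437
f = 0.984437^(1/0.0151) = exp(ln(0.984437)/0.0151) = exp(-0.01569/0.0151)
f = exp(-1.0387) = 0.3539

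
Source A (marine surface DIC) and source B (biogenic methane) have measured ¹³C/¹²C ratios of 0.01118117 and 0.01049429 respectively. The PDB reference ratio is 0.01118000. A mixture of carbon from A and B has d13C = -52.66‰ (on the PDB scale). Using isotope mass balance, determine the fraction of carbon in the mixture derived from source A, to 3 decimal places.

0.141

δ_A = (0.01118117/0.01118000 − 1)×1000 = (1.000105 − 1)×1000 = 0.105‰
δ_B = (0.01049429/0.01118000 − 1)×1000 = (0.938666 − 1)×1000 = -61.334‰
f_A = (δ_mix − δ_B)/(δ_A − δ_B) = (-52.66 − (-61.334))/(0.105 − (-61.334))
f_A = 8.674 / 61.438 = 0.1412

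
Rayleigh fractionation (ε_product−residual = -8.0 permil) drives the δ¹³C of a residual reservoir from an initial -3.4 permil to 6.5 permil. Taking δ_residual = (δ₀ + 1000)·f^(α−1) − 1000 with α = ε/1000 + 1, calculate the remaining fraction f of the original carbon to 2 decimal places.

α − 1 = ε/1000 = -0.0080
(δ_res + 1000)/(δ₀ + 1000) = (6.5 + 1000)/(-3.4 + 1000) = 1006.5/996.6 = 1.009934
f = 1.009934^(1/-0.0080) = exp(ln(1.009934)/-0.0080) = exp(0.00988/-0.0080)
f = exp(-1.2356) = 0.2907

0.29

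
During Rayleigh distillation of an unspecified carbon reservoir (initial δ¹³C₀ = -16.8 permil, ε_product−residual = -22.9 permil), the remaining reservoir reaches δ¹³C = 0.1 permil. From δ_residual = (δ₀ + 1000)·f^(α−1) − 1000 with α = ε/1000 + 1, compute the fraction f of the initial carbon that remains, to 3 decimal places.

0.475

α − 1 = ε/1000 = -0.0229
(δ_res + 1000)/(δ₀ + 1000) = (0.1 + 1000)/(-16.8 + 1000) = 1000.1/983.2 = 1.017189
f = 1.017189^(1/-0.0229) = exp(ln(1.017189)/-0.0229) = exp(0.01704/-0.0229)
f = exp(-0.7442) = 0.4751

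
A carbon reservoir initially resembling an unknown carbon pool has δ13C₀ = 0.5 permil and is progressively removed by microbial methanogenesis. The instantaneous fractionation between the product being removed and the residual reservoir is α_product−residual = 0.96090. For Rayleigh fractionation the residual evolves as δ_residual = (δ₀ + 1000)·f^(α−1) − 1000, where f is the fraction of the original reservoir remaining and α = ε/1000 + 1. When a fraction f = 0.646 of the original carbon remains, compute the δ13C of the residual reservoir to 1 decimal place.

Rayleigh residual: δ_res = (δ₀ + 1000)·f^(α−1) − 1000
α − 1 = -0.03910
f^(α−1) = 0.646^(-0.03910) = 1.017232
δ_res = (0.5 + 1000) × 1.017232 − 1000 = 1017.740 − 1000 = 17.74 permil

17.7 permil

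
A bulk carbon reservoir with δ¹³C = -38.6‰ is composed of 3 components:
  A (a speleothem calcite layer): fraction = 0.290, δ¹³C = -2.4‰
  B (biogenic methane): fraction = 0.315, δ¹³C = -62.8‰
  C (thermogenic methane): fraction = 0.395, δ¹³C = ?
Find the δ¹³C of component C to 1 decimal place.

Isotope mass balance: δ_bulk = Σ fᵢ·δᵢ.
-38.6 = 0.290×(-2.4) + 0.315×(-62.8) + 0.395×δ_C
0.395·δ_C = -38.6 − (-20.478) = -18.122
δ_C = -18.122 / 0.395 = -45.88‰

-45.9‰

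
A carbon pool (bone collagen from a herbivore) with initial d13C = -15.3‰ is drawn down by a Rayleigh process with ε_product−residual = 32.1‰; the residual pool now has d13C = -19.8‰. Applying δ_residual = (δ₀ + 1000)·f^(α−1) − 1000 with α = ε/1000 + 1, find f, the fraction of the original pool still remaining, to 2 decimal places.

α − 1 = ε/1000 = 0.0321
(δ_res + 1000)/(δ₀ + 1000) = (-19.8 + 1000)/(-15.3 + 1000) = 980.2/984.7 = 0.995430
f = 0.995430^(1/0.0321) = exp(ln(0.995430)/0.0321) = exp(-0.00458/0.0321)
f = exp(-0.1427) = 0.8670

0.87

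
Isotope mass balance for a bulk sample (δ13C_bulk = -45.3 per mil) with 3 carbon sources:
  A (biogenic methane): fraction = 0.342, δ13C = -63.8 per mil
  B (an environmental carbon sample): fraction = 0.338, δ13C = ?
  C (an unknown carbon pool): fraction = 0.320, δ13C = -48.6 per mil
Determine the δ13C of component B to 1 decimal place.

-23.5 per mil

Isotope mass balance: δ_bulk = Σ fᵢ·δᵢ.
-45.3 = 0.342×(-63.8) + 0.338×δ_B + 0.320×(-48.6)
0.338·δ_B = -45.3 − (-37.372) = -7.928
δ_B = -7.928 / 0.338 = -23.46 per mil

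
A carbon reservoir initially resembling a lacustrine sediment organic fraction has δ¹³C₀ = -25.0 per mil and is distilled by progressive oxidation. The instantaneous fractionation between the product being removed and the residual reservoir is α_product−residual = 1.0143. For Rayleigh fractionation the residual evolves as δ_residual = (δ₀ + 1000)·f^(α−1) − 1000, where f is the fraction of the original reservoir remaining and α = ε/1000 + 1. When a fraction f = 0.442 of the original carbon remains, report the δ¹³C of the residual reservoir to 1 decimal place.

Rayleigh residual: δ_res = (δ₀ + 1000)·f^(α−1) − 1000
α − 1 = 0.01430
f^(α−1) = 0.442^(0.01430) = 0.988393
δ_res = (-25.0 + 1000) × 0.988393 − 1000 = 963.683 − 1000 = -36.32 per mil

-36.3 per mil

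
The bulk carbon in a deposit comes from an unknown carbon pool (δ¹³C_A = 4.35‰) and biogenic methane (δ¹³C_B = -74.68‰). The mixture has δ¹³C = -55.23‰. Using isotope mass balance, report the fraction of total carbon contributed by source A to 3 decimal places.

δ_mix = f_A·δ_A + (1 − f_A)·δ_B  ⇒  f_A = (δ_mix − δ_B)/(δ_A − δ_B)
f_A = (-55.23 − (-74.68)) / (4.35 − (-74.68))
f_A = 19.45 / 79.03 = 0.2461

0.246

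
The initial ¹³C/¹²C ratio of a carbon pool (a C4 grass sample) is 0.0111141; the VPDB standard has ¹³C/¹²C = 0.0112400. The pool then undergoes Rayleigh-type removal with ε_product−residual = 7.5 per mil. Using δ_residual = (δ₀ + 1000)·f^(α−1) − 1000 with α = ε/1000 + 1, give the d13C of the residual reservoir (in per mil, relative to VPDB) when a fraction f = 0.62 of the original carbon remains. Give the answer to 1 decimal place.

δ₀ = (0.0111141/0.0112400 − 1)×1000 = (0.988799 − 1)×1000 = -11.201 per mil
α − 1 = ε/1000 = 0.0075
f^(α−1) = 0.62^(0.0075) = 0.996421
δ_res = (-11.201 + 1000) × 0.996421 − 1000 = 985.260 − 1000 = -14.74 per mil

-14.7 per mil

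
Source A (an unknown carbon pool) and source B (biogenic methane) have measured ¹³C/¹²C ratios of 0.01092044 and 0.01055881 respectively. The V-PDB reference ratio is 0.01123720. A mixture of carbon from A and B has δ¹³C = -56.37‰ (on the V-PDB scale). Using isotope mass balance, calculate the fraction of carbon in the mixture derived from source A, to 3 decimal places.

0.124

δ_A = (0.01092044/0.01123720 − 1)×1000 = (0.971811 − 1)×1000 = -28.189‰
δ_B = (0.01055881/0.01123720 − 1)×1000 = (0.939630 − 1)×1000 = -60.370‰
f_A = (δ_mix − δ_B)/(δ_A − δ_B) = (-56.37 − (-60.370))/(-28.189 − (-60.370))
f_A = 4.000 / 32.182 = 0.1243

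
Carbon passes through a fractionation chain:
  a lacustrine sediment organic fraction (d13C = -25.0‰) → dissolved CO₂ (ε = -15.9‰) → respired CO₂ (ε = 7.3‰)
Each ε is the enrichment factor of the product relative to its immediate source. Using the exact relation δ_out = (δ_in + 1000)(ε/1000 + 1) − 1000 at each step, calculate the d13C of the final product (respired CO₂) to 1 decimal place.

step 1: δ = (-25.00 + 1000)·(-15.9/1000 + 1) − 1000 = -40.50‰
step 2: δ = (-40.50 + 1000)·(7.3/1000 + 1) − 1000 = -33.50‰

-33.5‰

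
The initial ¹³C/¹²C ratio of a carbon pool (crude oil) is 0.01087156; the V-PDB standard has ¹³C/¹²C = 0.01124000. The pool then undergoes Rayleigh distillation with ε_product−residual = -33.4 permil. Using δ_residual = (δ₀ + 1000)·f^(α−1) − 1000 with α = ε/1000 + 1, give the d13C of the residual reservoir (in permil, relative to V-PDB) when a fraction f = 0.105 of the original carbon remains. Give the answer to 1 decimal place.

δ₀ = (0.01087156/0.01124000 − 1)×1000 = (0.967221 − 1)×1000 = -32.779 permil
α − 1 = ε/1000 = -0.0334
f^(α−1) = 0.105^(-0.0334) = 1.078182
δ_res = (-32.779 + 1000) × 1.078182 − 1000 = 1042.840 − 1000 = 42.84 permil

42.8 permil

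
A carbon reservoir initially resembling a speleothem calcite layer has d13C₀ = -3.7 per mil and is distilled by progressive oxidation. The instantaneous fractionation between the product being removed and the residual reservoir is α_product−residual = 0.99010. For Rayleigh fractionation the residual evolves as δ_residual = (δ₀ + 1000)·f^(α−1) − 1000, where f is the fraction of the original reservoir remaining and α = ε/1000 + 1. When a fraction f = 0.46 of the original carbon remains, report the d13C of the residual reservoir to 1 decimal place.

4.0 per mil

Rayleigh residual: δ_res = (δ₀ + 1000)·f^(α−1) − 1000
α − 1 = -0.00990
f^(α−1) = 0.46^(-0.00990) = 1.007717
δ_res = (-3.7 + 1000) × 1.007717 − 1000 = 1003.989 − 1000 = 3.99 per mil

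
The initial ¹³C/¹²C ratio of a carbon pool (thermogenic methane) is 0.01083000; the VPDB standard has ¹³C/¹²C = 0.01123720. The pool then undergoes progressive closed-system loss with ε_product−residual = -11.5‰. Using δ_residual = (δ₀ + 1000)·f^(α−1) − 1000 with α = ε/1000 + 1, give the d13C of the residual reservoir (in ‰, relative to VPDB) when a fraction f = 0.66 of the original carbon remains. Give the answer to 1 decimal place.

δ₀ = (0.01083000/0.01123720 − 1)×1000 = (0.963763 − 1)×1000 = -36.237‰
α − 1 = ε/1000 = -0.0115
f^(α−1) = 0.66^(-0.0115) = 1.004790
δ_res = (-36.237 + 1000) × 1.004790 − 1000 = 968.380 − 1000 = -31.62‰

-31.6‰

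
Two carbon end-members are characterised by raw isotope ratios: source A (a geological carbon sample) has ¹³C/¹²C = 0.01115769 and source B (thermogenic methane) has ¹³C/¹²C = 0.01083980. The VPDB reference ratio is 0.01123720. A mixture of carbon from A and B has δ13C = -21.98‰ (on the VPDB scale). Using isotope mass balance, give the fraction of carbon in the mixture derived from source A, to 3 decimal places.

δ_A = (0.01115769/0.01123720 − 1)×1000 = (0.992924 − 1)×1000 = -7.076‰
δ_B = (0.01083980/0.01123720 − 1)×1000 = (0.964635 − 1)×1000 = -35.365‰
f_A = (δ_mix − δ_B)/(δ_A − δ_B) = (-21.98 − (-35.365))/(-7.076 − (-35.365))
f_A = 13.385 / 28.289 = 0.4731

0.473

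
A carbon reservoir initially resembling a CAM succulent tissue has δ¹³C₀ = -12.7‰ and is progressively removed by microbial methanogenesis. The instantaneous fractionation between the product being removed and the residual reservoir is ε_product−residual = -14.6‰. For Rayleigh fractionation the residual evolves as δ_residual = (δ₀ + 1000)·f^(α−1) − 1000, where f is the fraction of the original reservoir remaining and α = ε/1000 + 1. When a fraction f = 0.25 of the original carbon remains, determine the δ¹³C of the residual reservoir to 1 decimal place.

Rayleigh residual: δ_res = (δ₀ + 1000)·f^(α−1) − 1000
α = ε/1000 + 1 = 0.98540, so α − 1 = -0.01460
f^(α−1) = 0.25^(-0.01460) = 1.020446
δ_res = (-12.7 + 1000) × 1.020446 − 1000 = 1007.486 − 1000 = 7.49‰

7.5‰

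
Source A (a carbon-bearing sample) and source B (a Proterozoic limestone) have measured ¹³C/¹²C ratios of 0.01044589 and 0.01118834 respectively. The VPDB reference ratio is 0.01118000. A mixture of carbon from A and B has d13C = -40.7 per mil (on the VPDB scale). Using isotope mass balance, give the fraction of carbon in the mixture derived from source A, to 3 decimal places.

0.624

δ_A = (0.01044589/0.01118000 − 1)×1000 = (0.934337 − 1)×1000 = -65.663 per mil
δ_B = (0.01118834/0.01118000 − 1)×1000 = (1.000746 − 1)×1000 = 0.746 per mil
f_A = (δ_mix − δ_B)/(δ_A − δ_B) = (-40.7 − (0.746))/(-65.663 − (0.746))
f_A = -41.446 / -66.409 = 0.6241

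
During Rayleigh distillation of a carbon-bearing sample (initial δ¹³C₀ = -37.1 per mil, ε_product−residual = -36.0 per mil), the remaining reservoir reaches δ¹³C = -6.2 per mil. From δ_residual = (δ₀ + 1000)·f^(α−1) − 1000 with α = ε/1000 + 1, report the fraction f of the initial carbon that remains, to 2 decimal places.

0.42

α − 1 = ε/1000 = -0.0360
(δ_res + 1000)/(δ₀ + 1000) = (-6.2 + 1000)/(-37.1 + 1000) = 993.8/962.9 = 1.032091
f = 1.032091^(1/-0.0360) = exp(ln(1.032091)/-0.0360) = exp(0.03159/-0.0360)
f = exp(-0.8774) = 0.4159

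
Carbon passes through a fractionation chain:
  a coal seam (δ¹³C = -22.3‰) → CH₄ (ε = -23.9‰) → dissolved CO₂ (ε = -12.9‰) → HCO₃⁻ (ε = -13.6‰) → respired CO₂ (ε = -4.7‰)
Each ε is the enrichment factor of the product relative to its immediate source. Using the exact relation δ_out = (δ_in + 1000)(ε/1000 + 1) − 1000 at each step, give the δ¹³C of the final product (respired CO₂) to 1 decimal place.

-75.2‰

step 1: δ = (-22.30 + 1000)·(-23.9/1000 + 1) − 1000 = -45.67‰
step 2: δ = (-45.67 + 1000)·(-12.9/1000 + 1) − 1000 = -57.98‰
step 3: δ = (-57.98 + 1000)·(-13.6/1000 + 1) − 1000 = -70.79‰
step 4: δ = (-70.79 + 1000)·(-4.7/1000 + 1) − 1000 = -75.16‰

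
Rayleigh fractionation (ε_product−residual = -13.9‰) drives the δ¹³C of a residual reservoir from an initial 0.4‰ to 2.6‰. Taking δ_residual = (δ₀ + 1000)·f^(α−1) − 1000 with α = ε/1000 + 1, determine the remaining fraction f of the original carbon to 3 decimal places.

0.854

α − 1 = ε/1000 = -0.0139
(δ_res + 1000)/(δ₀ + 1000) = (2.6 + 1000)/(0.4 + 1000) = 1002.6/1000.4 = 1.002199
f = 1.002199^(1/-0.0139) = exp(ln(1.002199)/-0.0139) = exp(0.00220/-0.0139)
f = exp(-0.1580) = 0.8538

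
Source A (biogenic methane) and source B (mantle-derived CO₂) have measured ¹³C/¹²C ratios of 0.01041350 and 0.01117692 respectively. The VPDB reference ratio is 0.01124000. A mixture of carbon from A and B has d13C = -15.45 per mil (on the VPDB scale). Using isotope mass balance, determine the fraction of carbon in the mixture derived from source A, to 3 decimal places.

δ_A = (0.01041350/0.01124000 − 1)×1000 = (0.926468 − 1)×1000 = -73.532 per mil
δ_B = (0.01117692/0.01124000 − 1)×1000 = (0.994388 − 1)×1000 = -5.612 per mil
f_A = (δ_mix − δ_B)/(δ_A − δ_B) = (-15.45 − (-5.612))/(-73.532 − (-5.612))
f_A = -9.838 / -67.920 = 0.1448

0.145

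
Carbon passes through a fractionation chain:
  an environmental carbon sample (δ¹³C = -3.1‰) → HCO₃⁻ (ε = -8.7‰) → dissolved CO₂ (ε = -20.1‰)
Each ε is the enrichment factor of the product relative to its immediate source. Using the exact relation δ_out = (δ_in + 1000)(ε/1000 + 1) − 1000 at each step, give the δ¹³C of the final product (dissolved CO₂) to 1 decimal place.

step 1: δ = (-3.10 + 1000)·(-8.7/1000 + 1) − 1000 = -11.77‰
step 2: δ = (-11.77 + 1000)·(-20.1/1000 + 1) − 1000 = -31.64‰

-31.6‰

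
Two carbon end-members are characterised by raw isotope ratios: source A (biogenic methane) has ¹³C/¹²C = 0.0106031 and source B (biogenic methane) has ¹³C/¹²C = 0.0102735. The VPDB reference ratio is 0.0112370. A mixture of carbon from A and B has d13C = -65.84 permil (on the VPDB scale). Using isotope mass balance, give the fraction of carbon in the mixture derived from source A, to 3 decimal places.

0.679

δ_A = (0.0106031/0.0112370 − 1)×1000 = (0.943588 − 1)×1000 = -56.412 permil
δ_B = (0.0102735/0.0112370 − 1)×1000 = (0.914256 − 1)×1000 = -85.744 permil
f_A = (δ_mix − δ_B)/(δ_A − δ_B) = (-65.84 − (-85.744))/(-56.412 − (-85.744))
f_A = 19.904 / 29.332 = 0.6786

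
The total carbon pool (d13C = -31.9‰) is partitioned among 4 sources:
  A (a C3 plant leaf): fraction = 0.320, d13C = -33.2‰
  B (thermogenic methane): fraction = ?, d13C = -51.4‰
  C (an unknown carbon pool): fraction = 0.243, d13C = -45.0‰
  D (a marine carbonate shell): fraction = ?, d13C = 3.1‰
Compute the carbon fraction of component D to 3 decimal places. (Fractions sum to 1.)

0.222

Let f_D and f_B be the unknown fractions; fractions sum to 1 so f_D + f_B = 0.437.
Mass balance: Σ fᵢ·δᵢ = δ_bulk ⇒ f_D·(3.1) + f_B·(-51.4) = -31.9 − (-21.559) = -10.341
Substitute f_B = 0.437 − f_D:
f_D·(3.1 − -51.4) = -10.341 − 0.437×(-51.4) = 12.121
f_D = 12.121 / 54.5 = 0.2224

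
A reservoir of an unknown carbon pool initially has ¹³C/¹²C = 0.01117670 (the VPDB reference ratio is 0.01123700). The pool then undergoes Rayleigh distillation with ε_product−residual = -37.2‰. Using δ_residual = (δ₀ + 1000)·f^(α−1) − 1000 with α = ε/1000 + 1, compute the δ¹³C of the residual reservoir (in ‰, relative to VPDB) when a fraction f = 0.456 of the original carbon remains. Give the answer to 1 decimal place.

δ₀ = (0.01117670/0.01123700 − 1)×1000 = (0.994634 − 1)×1000 = -5.366‰
α − 1 = ε/1000 = -0.0372
f^(α−1) = 0.456^(-0.0372) = 1.029643
δ_res = (-5.366 + 1000) × 1.029643 − 1000 = 1024.117 − 1000 = 24.12‰

24.1‰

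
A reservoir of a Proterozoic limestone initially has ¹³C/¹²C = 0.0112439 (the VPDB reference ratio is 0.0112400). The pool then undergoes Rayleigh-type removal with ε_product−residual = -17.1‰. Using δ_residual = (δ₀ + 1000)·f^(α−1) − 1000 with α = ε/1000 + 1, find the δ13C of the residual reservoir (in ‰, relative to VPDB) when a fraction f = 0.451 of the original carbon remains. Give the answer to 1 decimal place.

14.1‰

δ₀ = (0.0112439/0.0112400 − 1)×1000 = (1.000347 − 1)×1000 = 0.347‰
α − 1 = ε/1000 = -0.0171
f^(α−1) = 0.451^(-0.0171) = 1.013710
δ_res = (0.347 + 1000) × 1.013710 − 1000 = 1014.061 − 1000 = 14.06‰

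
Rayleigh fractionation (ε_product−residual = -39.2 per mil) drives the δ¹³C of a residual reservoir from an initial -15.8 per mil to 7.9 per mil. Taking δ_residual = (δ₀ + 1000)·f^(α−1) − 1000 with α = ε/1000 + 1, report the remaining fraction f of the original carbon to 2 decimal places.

0.54

α − 1 = ε/1000 = -0.0392
(δ_res + 1000)/(δ₀ + 1000) = (7.9 + 1000)/(-15.8 + 1000) = 1007.9/984.2 = 1.024080
f = 1.024080^(1/-0.0392) = exp(ln(1.024080)/-0.0392) = exp(0.02380/-0.0392)
f = exp(-0.6070) = 0.5450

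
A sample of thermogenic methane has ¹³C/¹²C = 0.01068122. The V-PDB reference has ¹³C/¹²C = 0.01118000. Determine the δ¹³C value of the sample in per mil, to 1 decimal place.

δ¹³C = (R_sample / R_standard − 1) × 1000
R_sample / R_standard = 0.01068122 / 0.01118000 = 0.955386
δ¹³C = (0.955386 − 1) × 1000 = -44.61 per mil

-44.6 per mil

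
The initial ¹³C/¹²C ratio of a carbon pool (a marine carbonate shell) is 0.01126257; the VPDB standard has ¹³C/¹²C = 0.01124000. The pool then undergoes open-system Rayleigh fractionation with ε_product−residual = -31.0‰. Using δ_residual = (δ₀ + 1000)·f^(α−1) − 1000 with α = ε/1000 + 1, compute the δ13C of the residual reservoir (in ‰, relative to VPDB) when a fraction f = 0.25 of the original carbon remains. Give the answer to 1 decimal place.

46.0‰

δ₀ = (0.01126257/0.01124000 − 1)×1000 = (1.002008 − 1)×1000 = 2.008‰
α − 1 = ε/1000 = -0.0310
f^(α−1) = 0.25^(-0.0310) = 1.043912
δ_res = (2.008 + 1000) × 1.043912 − 1000 = 1046.008 − 1000 = 46.01‰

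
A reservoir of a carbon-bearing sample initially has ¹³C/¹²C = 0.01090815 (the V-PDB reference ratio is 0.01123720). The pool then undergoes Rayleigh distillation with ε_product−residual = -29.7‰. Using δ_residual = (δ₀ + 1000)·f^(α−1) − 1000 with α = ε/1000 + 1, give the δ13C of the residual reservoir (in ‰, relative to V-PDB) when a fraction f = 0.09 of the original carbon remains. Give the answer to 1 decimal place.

δ₀ = (0.01090815/0.01123720 − 1)×1000 = (0.970718 − 1)×1000 = -29.282‰
α − 1 = ε/1000 = -0.0297
f^(α−1) = 0.09^(-0.0297) = 1.074135
δ_res = (-29.282 + 1000) × 1.074135 − 1000 = 1042.682 − 1000 = 42.68‰

42.7‰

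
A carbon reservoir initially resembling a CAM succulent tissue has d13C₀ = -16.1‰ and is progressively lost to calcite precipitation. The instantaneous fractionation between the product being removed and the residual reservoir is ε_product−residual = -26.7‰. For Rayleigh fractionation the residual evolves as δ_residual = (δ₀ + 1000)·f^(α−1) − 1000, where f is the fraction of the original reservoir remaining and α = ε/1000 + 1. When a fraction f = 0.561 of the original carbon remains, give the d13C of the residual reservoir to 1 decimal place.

-0.8‰

Rayleigh residual: δ_res = (δ₀ + 1000)·f^(α−1) − 1000
α = ε/1000 + 1 = 0.97330, so α − 1 = -0.02670
f^(α−1) = 0.561^(-0.02670) = 1.015553
δ_res = (-16.1 + 1000) × 1.015553 − 1000 = 999.203 − 1000 = -0.80‰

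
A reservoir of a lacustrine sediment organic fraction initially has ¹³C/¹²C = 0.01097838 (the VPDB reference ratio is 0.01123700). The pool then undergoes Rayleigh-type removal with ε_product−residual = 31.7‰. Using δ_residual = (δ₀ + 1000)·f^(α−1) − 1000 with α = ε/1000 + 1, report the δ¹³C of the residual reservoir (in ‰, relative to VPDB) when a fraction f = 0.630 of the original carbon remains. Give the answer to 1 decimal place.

-37.2‰

δ₀ = (0.01097838/0.01123700 − 1)×1000 = (0.976985 − 1)×1000 = -23.015‰
α − 1 = ε/1000 = 0.0317
f^(α−1) = 0.630^(0.0317) = 0.985460
δ_res = (-23.015 + 1000) × 0.985460 − 1000 = 962.780 − 1000 = -37.22‰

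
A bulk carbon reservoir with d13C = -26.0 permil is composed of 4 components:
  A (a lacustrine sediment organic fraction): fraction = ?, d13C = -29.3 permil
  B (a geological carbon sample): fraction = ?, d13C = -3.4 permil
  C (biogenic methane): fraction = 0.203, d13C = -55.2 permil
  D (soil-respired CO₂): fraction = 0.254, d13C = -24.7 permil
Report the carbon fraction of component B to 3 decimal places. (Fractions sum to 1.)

Let f_B and f_A be the unknown fractions; fractions sum to 1 so f_B + f_A = 0.543.
Mass balance: Σ fᵢ·δᵢ = δ_bulk ⇒ f_B·(-3.4) + f_A·(-29.3) = -26.0 − (-17.479) = -8.521
Substitute f_A = 0.543 − f_B:
f_B·(-3.4 − -29.3) = -8.521 − 0.543×(-29.3) = 7.389
f_B = 7.389 / 25.9 = 0.2853

0.285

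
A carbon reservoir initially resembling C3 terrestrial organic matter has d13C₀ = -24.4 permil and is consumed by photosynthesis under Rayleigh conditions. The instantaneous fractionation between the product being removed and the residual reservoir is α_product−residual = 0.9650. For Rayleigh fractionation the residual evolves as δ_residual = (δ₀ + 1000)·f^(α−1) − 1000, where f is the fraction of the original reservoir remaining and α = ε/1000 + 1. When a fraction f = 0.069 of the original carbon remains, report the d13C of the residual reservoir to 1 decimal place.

71.3 permil

Rayleigh residual: δ_res = (δ₀ + 1000)·f^(α−1) − 1000
α − 1 = -0.03500
f^(α−1) = 0.069^(-0.03500) = 1.098096
δ_res = (-24.4 + 1000) × 1.098096 − 1000 = 1071.302 − 1000 = 71.30 permil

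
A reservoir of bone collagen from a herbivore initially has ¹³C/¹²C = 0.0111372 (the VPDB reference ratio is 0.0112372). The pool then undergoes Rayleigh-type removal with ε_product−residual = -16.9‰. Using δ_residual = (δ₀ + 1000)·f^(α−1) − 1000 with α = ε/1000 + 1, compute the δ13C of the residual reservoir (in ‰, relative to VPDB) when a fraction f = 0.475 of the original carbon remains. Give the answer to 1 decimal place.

3.6‰

δ₀ = (0.0111372/0.0112372 − 1)×1000 = (0.991101 − 1)×1000 = -8.899‰
α − 1 = ε/1000 = -0.0169
f^(α−1) = 0.475^(-0.0169) = 1.012661
δ_res = (-8.899 + 1000) × 1.012661 − 1000 = 1003.649 − 1000 = 3.65‰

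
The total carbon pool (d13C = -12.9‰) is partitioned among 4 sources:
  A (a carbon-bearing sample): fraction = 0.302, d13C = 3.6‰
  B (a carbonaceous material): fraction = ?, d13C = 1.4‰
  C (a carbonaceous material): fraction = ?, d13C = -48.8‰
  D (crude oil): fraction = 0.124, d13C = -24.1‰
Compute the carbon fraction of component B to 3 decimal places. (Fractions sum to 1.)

0.339

Let f_B and f_C be the unknown fractions; fractions sum to 1 so f_B + f_C = 0.574.
Mass balance: Σ fᵢ·δᵢ = δ_bulk ⇒ f_B·(1.4) + f_C·(-48.8) = -12.9 − (-1.901) = -10.999
Substitute f_C = 0.574 − f_B:
f_B·(1.4 − -48.8) = -10.999 − 0.574×(-48.8) = 17.012
f_B = 17.012 / 50.2 = 0.3389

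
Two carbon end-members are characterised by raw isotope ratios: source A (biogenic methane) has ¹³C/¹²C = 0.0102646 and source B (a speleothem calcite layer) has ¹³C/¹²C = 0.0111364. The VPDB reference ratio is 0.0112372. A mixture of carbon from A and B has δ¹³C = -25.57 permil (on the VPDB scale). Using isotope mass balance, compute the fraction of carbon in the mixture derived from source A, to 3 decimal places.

δ_A = (0.0102646/0.0112372 − 1)×1000 = (0.913448 − 1)×1000 = -86.552 permil
δ_B = (0.0111364/0.0112372 − 1)×1000 = (0.991030 − 1)×1000 = -8.970 permil
f_A = (δ_mix − δ_B)/(δ_A − δ_B) = (-25.57 − (-8.970))/(-86.552 − (-8.970))
f_A = -16.600 / -77.582 = 0.2140

0.214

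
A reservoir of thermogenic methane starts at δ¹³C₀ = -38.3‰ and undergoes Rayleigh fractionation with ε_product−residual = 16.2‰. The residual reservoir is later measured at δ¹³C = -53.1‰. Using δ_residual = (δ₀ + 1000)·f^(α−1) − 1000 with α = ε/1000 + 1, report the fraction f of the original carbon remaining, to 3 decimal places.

0.384

α − 1 = ε/1000 = 0.0162
(δ_res + 1000)/(δ₀ + 1000) = (-53.1 + 1000)/(-38.3 + 1000) = 946.9/961.7 = 0.984611
f = 0.984611^(1/0.0162) = exp(ln(0.984611)/0.0162) = exp(-0.01551/0.0162)
f = exp(-0.9573) = 0.3839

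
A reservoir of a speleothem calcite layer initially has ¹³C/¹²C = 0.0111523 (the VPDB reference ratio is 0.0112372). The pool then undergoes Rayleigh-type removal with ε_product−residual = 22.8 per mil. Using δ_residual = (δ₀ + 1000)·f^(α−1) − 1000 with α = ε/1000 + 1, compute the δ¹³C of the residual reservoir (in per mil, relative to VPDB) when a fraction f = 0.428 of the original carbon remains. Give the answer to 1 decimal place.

-26.6 per mil

δ₀ = (0.0111523/0.0112372 − 1)×1000 = (0.992445 − 1)×1000 = -7.555 per mil
α − 1 = ε/1000 = 0.0228
f^(α−1) = 0.428^(0.0228) = 0.980837
δ_res = (-7.555 + 1000) × 0.980837 − 1000 = 973.427 − 1000 = -26.57 per mil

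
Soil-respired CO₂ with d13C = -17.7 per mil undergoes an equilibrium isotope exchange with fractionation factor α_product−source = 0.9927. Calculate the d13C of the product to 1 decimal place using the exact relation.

-24.9 per mil

δ_product = (δ_source + 1000)·α − 1000
δ_product = (-17.7 + 1000) × 0.9927 − 1000
δ_product = 975.129 − 1000 = -24.87 per mil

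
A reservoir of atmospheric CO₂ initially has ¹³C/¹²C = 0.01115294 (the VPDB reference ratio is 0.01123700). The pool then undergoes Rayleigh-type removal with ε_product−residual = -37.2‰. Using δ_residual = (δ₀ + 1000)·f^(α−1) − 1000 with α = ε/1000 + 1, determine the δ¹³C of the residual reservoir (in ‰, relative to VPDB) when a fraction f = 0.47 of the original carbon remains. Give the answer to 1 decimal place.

δ₀ = (0.01115294/0.01123700 − 1)×1000 = (0.992519 − 1)×1000 = -7.481‰
α − 1 = ε/1000 = -0.0372
f^(α−1) = 0.47^(-0.0372) = 1.028485
δ_res = (-7.481 + 1000) × 1.028485 − 1000 = 1020.791 − 1000 = 20.79‰

20.8‰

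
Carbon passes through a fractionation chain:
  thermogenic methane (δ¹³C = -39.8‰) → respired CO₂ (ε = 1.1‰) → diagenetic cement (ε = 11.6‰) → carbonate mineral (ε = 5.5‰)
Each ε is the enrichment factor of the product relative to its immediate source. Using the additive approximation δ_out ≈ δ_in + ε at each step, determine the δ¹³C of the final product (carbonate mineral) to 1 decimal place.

step 1: δ ≈ -39.8 + (1.1) = -38.7‰
step 2: δ ≈ -38.7 + (11.6) = -27.1‰
step 3: δ ≈ -27.1 + (5.5) = -21.6‰

-21.6‰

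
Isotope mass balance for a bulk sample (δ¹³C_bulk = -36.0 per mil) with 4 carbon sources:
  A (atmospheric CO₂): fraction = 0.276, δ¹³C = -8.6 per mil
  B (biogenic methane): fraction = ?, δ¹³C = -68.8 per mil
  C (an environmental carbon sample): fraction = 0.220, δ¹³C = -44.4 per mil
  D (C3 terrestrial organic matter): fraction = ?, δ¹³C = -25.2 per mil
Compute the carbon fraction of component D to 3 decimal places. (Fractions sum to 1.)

0.248

Let f_D and f_B be the unknown fractions; fractions sum to 1 so f_D + f_B = 0.504.
Mass balance: Σ fᵢ·δᵢ = δ_bulk ⇒ f_D·(-25.2) + f_B·(-68.8) = -36.0 − (-12.142) = -23.858
Substitute f_B = 0.504 − f_D:
f_D·(-25.2 − -68.8) = -23.858 − 0.504×(-68.8) = 10.817
f_D = 10.817 / 43.6 = 0.2481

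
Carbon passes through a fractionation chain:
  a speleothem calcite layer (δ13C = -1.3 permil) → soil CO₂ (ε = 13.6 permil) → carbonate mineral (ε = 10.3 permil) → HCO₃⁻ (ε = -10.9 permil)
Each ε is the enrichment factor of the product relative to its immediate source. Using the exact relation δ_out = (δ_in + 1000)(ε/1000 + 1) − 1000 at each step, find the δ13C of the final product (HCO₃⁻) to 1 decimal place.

11.6 permil

step 1: δ = (-1.30 + 1000)·(13.6/1000 + 1) − 1000 = 12.28 permil
step 2: δ = (12.28 + 1000)·(10.3/1000 + 1) − 1000 = 22.71 permil
step 3: δ = (22.71 + 1000)·(-10.9/1000 + 1) − 1000 = 11.56 permil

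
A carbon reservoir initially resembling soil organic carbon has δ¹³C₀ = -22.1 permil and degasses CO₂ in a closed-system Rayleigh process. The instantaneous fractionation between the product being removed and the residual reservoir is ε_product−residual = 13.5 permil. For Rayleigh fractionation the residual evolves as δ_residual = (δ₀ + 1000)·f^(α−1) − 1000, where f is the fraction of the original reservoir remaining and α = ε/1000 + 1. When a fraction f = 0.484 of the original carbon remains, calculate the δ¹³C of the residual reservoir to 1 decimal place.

Rayleigh residual: δ_res = (δ₀ + 1000)·f^(α−1) − 1000
α = ε/1000 + 1 = 1.01350, so α − 1 = 0.01350
f^(α−1) = 0.484^(0.01350) = 0.990251
δ_res = (-22.1 + 1000) × 0.990251 − 1000 = 968.367 − 1000 = -31.63 permil

-31.6 permil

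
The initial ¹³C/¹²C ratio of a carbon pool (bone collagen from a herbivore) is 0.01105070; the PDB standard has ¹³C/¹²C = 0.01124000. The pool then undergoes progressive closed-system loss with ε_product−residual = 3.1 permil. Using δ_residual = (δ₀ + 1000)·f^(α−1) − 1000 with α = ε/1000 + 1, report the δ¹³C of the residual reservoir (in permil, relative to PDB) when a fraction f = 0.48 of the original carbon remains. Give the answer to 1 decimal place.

δ₀ = (0.01105070/0.01124000 − 1)×1000 = (0.983158 − 1)×1000 = -16.842 permil
α − 1 = ε/1000 = 0.0031
f^(α−1) = 0.48^(0.0031) = 0.997727
δ_res = (-16.842 + 1000) × 0.997727 − 1000 = 980.924 − 1000 = -19.08 permil

-19.1 permil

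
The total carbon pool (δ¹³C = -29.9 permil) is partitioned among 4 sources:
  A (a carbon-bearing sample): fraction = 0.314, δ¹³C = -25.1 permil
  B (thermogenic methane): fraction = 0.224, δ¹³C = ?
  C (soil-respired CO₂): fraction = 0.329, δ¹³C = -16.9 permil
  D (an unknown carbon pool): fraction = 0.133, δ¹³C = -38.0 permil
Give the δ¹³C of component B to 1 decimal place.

Isotope mass balance: δ_bulk = Σ fᵢ·δᵢ.
-29.9 = 0.314×(-25.1) + 0.224×δ_B + 0.329×(-16.9) + 0.133×(-38.0)
0.224·δ_B = -29.9 − (-18.495) = -11.404
δ_B = -11.404 / 0.224 = -50.91 permil

-50.9 permil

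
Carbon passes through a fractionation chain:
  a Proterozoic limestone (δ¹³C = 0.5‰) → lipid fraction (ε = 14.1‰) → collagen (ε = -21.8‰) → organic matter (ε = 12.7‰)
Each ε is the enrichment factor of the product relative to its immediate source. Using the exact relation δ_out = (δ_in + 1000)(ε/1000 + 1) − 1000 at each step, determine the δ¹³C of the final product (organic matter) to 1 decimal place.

step 1: δ = (0.50 + 1000)·(14.1/1000 + 1) − 1000 = 14.61‰
step 2: δ = (14.61 + 1000)·(-21.8/1000 + 1) − 1000 = -7.51‰
step 3: δ = (-7.51 + 1000)·(12.7/1000 + 1) − 1000 = 5.09‰

5.1‰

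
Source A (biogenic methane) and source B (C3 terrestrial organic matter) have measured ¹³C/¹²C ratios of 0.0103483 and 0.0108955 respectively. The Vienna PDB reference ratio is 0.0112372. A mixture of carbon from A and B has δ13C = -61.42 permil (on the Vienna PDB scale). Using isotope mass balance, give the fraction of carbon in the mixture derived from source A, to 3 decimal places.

0.637

δ_A = (0.0103483/0.0112372 − 1)×1000 = (0.920897 − 1)×1000 = -79.103 permil
δ_B = (0.0108955/0.0112372 − 1)×1000 = (0.969592 − 1)×1000 = -30.408 permil
f_A = (δ_mix − δ_B)/(δ_A − δ_B) = (-61.42 − (-30.408))/(-79.103 − (-30.408))
f_A = -31.012 / -48.695 = 0.6369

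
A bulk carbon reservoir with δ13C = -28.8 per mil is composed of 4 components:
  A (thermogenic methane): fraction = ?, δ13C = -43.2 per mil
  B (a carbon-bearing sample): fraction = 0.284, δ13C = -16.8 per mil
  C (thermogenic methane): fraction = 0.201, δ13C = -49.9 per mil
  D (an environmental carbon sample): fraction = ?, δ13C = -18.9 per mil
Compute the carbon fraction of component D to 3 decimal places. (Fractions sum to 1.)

Let f_D and f_A be the unknown fractions; fractions sum to 1 so f_D + f_A = 0.515.
Mass balance: Σ fᵢ·δᵢ = δ_bulk ⇒ f_D·(-18.9) + f_A·(-43.2) = -28.8 − (-14.801) = -13.999
Substitute f_A = 0.515 − f_D:
f_D·(-18.9 − -43.2) = -13.999 − 0.515×(-43.2) = 8.249
f_D = 8.249 / 24.3 = 0.3395

0.339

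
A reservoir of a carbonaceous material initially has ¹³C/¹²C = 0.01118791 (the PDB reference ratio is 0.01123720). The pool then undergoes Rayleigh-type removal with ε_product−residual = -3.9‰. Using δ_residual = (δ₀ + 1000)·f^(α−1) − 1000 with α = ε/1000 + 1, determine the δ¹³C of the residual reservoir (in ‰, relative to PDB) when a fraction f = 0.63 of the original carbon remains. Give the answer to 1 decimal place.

-2.6‰

δ₀ = (0.01118791/0.01123720 − 1)×1000 = (0.995614 − 1)×1000 = -4.386‰
α − 1 = ε/1000 = -0.0039
f^(α−1) = 0.63^(-0.0039) = 1.001804
δ_res = (-4.386 + 1000) × 1.001804 − 1000 = 997.409 − 1000 = -2.59‰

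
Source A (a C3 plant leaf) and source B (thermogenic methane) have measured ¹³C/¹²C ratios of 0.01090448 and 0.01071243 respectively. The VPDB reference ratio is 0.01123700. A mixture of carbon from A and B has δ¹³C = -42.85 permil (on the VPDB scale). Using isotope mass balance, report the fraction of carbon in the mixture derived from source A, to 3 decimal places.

δ_A = (0.01090448/0.01123700 − 1)×1000 = (0.970408 − 1)×1000 = -29.592 permil
δ_B = (0.01071243/0.01123700 − 1)×1000 = (0.953318 − 1)×1000 = -46.682 permil
f_A = (δ_mix − δ_B)/(δ_A − δ_B) = (-42.85 − (-46.682))/(-29.592 − (-46.682))
f_A = 3.832 / 17.091 = 0.2242

0.224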